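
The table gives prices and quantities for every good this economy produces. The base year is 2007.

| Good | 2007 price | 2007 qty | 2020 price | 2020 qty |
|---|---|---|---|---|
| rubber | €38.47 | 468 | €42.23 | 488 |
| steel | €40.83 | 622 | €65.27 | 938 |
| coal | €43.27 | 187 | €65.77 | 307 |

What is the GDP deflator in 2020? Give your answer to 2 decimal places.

Nominal GDP 2020 = 42.23·488 + 65.27·938 + 65.77·307 = 102022.89.
Real GDP 2020 (at 2007 prices) = 38.47·488 + 40.83·938 + 43.27·307 = 70355.79.
Deflator = Nominal/Real × 100 = 102022.89/70355.79 × 100 = 145.010.

145.01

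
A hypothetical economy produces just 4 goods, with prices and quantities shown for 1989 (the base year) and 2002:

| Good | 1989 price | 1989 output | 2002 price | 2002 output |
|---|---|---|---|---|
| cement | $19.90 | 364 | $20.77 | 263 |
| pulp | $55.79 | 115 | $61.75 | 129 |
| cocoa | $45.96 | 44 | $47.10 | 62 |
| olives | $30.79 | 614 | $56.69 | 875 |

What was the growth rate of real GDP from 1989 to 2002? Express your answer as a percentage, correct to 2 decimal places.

Real GDP 1989 = Nominal GDP 1989 = 19.90·364 + 55.79·115 + 45.96·44 + 30.79·614 = 34586.75.
Real GDP 2002 (at 1989 prices) = 19.90·263 + 55.79·129 + 45.96·62 + 30.79·875 = 42221.38.
Real growth = 42221.38/34586.75 − 1 = 0.2207.

22.07%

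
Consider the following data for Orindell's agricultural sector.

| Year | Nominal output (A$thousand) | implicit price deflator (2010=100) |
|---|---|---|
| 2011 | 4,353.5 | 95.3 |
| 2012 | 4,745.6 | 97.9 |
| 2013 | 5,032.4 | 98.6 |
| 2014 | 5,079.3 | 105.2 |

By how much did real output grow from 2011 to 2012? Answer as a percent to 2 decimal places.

Real output 2011 = 4353.5/0.953 = 4568.21.
Real output 2012 = 4745.6/0.979 = 4847.40.
Change = 4847.40/4568.21 − 1 = 0.0611.

6.11%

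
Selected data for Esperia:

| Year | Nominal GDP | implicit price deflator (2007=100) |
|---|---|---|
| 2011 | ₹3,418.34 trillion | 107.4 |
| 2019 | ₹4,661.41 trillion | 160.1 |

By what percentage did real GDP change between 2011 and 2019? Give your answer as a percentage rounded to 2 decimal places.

-8.52%

Deflate each year: 2011 → 3418.34/1.074 = 3182.81; 2019 → 4661.41/1.601 = 2911.56.
So real GDP changed by 2911.56/3182.81 − 1 = -0.0852, i.e. -8.52%.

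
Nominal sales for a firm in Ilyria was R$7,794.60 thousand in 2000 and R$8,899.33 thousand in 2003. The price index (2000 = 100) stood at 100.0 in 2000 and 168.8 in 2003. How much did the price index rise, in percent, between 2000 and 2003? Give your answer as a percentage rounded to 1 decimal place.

68.8%

Price-level change = 168.8 / 100.0 − 1 = 0.6880.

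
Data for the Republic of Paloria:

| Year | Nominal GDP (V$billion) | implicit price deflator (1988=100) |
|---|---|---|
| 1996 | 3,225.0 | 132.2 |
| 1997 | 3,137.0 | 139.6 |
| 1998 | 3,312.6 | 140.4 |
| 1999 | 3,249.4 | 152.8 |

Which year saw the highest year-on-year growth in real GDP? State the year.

1997: real = 3137.0/1.396 = 2247.13; growth vs 1996 (2439.49) = -7.89%.
1998: real = 3312.6/1.404 = 2359.40; growth vs 1997 (2247.13) = 5.00%.
1999: real = 3249.4/1.528 = 2126.57; growth vs 1998 (2359.40) = -9.87%.

1998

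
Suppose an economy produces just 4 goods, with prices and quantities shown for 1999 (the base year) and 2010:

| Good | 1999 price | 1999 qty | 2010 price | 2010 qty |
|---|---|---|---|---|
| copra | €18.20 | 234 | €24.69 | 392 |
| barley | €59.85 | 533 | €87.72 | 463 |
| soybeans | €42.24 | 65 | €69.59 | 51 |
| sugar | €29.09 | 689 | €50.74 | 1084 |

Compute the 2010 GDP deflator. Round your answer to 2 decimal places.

158.82

Nominal GDP 2010 = 24.69·392 + 87.72·463 + 69.59·51 + 50.74·1084 = 108844.09.
Real GDP 2010 (at 1999 prices) = 18.20·392 + 59.85·463 + 42.24·51 + 29.09·1084 = 68532.75.
Deflator = Nominal/Real × 100 = 108844.09/68532.75 × 100 = 158.821.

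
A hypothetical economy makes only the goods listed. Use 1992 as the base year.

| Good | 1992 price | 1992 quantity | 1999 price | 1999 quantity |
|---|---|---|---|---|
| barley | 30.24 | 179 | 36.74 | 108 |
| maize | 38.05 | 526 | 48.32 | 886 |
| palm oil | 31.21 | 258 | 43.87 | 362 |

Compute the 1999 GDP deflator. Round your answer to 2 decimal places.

129.80

Nominal GDP 1999 = 36.74·108 + 48.32·886 + 43.87·362 = 62660.38.
Real GDP 1999 (at 1992 prices) = 30.24·108 + 38.05·886 + 31.21·362 = 48276.24.
Deflator = Nominal/Real × 100 = 62660.38/48276.24 × 100 = 129.795.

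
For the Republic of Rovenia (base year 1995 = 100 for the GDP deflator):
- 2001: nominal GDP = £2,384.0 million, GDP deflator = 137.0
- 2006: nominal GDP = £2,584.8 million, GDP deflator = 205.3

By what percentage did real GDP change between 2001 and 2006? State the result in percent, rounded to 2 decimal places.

-27.65%

Deflate each year: 2001 → 2384.0/1.370 = 1740.15; 2006 → 2584.8/2.053 = 1259.04.
So real GDP changed by 1259.04/1740.15 − 1 = -0.2765, i.e. -27.65%.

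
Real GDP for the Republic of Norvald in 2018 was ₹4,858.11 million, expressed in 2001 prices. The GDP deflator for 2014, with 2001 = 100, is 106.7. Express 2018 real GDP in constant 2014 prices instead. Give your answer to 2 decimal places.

₹5,183.60 million

Real GDP in 2014 prices = Real GDP in 2001 prices × (P_2014/P_2001) = 4858.11 × 1.067 = 5183.60.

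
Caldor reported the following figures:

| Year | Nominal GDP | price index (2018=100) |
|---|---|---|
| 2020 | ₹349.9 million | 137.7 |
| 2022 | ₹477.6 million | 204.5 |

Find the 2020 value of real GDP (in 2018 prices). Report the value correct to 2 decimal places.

₹254.10 million

Real GDP = Nominal / (price index/100) = 349.9 / 1.377 = 254.10.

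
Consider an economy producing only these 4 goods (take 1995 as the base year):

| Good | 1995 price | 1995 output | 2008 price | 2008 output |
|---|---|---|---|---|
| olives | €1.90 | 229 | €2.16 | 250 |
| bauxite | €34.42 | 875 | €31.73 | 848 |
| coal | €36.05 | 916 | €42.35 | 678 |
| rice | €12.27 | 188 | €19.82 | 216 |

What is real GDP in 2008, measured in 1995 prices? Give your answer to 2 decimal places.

€56755.38

Real GDP 2008 = Σ (p_1995 × q_2008) = 1.90·250 + 34.42·848 + 36.05·678 + 12.27·216 = 56755.38.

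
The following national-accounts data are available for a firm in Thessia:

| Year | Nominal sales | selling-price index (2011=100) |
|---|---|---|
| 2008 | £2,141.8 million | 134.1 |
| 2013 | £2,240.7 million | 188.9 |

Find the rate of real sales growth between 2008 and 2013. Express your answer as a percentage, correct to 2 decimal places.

Deflate each year: 2008 → 2141.8/1.341 = 1597.17; 2013 → 2240.7/1.889 = 1186.18.
So real sales changed by 1186.18/1597.17 − 1 = -0.2573, i.e. -25.73%.

-25.73%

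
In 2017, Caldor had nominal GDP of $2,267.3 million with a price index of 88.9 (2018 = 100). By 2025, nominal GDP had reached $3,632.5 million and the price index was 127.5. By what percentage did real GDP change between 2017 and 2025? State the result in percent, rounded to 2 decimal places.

11.71%

Real GDP 2017 = 2267.3 / 0.889 = 2550.39.
Real GDP 2025 = 3632.5 / 1.275 = 2849.02.
Real growth = 2849.02 / 2550.39 − 1 = 0.1171.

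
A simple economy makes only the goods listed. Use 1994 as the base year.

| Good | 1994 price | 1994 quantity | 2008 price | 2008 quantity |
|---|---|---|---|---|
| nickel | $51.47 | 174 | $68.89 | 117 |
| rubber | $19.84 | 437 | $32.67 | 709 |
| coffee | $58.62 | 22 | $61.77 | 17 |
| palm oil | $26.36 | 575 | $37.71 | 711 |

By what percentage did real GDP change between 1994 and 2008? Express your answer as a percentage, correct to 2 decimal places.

Real GDP 1994 = Nominal GDP 1994 = 51.47·174 + 19.84·437 + 58.62·22 + 26.36·575 = 34072.50.
Real GDP 2008 (at 1994 prices) = 51.47·117 + 19.84·709 + 58.62·17 + 26.36·711 = 39827.05.
Real growth = 39827.05/34072.50 − 1 = 0.1689.

16.89%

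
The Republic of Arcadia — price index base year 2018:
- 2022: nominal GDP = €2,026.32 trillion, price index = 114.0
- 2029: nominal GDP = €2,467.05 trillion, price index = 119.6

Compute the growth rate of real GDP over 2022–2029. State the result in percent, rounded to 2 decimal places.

16.05%

Real GDP 2022 = 2026.32 / 1.140 = 1777.47.
Real GDP 2029 = 2467.05 / 1.196 = 2062.75.
Real growth = 2062.75 / 1777.47 − 1 = 0.1605.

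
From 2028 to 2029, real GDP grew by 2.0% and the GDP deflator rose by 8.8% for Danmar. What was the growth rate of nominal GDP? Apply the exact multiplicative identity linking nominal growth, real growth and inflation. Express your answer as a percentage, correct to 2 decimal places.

(1 + g_nom) = (1 + g_real)(1 + π) = 1.0200 × 1.0880 = 1.10976.

10.98%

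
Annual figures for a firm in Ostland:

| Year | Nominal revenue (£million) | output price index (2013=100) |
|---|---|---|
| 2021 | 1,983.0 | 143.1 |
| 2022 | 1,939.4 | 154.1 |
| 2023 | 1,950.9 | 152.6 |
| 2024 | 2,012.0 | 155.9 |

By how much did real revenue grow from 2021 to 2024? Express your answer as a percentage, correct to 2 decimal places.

Real revenue 2021 = 1983.0/1.431 = 1385.74.
Real revenue 2024 = 2012.0/1.559 = 1290.57.
Change = 1290.57/1385.74 − 1 = -0.0687.

-6.87%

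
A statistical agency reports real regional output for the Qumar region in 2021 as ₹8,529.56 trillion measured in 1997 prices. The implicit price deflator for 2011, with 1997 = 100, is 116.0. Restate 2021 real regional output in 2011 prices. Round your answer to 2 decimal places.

Real regional output in 2011 prices = Real regional output in 1997 prices × (P_2011/P_1997) = 8529.56 × 1.160 = 9894.29.

₹9,894.29 trillion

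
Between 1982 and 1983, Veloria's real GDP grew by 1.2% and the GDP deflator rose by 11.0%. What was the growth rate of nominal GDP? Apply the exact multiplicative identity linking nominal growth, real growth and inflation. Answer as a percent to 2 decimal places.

12.33%

(1 + g_nom) = (1 + g_real)(1 + π) = 1.0120 × 1.1100 = 1.12332.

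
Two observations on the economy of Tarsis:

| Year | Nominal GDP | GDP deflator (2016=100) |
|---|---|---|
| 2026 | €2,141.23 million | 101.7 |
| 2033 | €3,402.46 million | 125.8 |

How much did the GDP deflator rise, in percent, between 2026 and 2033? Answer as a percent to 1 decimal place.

Price-level change = 125.8 / 101.7 − 1 = 0.2370.

23.7%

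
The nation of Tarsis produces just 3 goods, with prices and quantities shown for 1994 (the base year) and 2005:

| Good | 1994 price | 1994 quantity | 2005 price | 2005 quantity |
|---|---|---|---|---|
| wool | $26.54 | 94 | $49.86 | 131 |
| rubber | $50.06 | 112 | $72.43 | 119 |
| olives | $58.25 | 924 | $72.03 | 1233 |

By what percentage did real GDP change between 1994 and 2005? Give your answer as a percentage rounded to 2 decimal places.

31.22%

Real GDP 1994 = Nominal GDP 1994 = 26.54·94 + 50.06·112 + 58.25·924 = 61924.48.
Real GDP 2005 (at 1994 prices) = 26.54·131 + 50.06·119 + 58.25·1233 = 81256.13.
Real growth = 81256.13/61924.48 − 1 = 0.3122.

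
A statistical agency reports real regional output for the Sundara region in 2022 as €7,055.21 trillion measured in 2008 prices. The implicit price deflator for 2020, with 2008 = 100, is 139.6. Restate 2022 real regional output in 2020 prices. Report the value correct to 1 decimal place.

Real regional output in 2020 prices = Real regional output in 2008 prices × (P_2020/P_2008) = 7055.21 × 1.396 = 9849.07.

€9,849.1 trillion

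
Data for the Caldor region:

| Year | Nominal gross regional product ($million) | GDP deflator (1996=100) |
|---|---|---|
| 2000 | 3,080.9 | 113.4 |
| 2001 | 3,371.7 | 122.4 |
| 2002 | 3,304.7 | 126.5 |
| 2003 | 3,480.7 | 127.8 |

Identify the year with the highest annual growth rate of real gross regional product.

2003

2001: real = 3371.7/1.224 = 2754.66; growth vs 2000 (2716.84) = 1.39%.
2002: real = 3304.7/1.265 = 2612.41; growth vs 2001 (2754.66) = -5.16%.
2003: real = 3480.7/1.278 = 2723.55; growth vs 2002 (2612.41) = 4.25%.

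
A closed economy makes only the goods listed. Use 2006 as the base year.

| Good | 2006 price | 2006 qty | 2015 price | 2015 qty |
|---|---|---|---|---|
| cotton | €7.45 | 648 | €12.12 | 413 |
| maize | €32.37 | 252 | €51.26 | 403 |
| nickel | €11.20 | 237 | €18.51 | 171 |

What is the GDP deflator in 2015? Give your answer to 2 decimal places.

Nominal GDP 2015 = 12.12·413 + 51.26·403 + 18.51·171 = 28828.55.
Real GDP 2015 (at 2006 prices) = 7.45·413 + 32.37·403 + 11.20·171 = 18037.16.
Deflator = Nominal/Real × 100 = 28828.55/18037.16 × 100 = 159.829.

159.83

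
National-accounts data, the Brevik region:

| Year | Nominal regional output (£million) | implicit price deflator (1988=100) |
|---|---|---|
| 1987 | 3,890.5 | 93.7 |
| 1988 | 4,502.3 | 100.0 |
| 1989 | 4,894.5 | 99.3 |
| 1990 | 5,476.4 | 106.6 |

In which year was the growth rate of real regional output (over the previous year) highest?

1988: real = 4502.3/1.000 = 4502.30; growth vs 1987 (4152.08) = 8.43%.
1989: real = 4894.5/0.993 = 4929.00; growth vs 1988 (4502.30) = 9.48%.
1990: real = 5476.4/1.066 = 5137.34; growth vs 1989 (4929.00) = 4.23%.

1989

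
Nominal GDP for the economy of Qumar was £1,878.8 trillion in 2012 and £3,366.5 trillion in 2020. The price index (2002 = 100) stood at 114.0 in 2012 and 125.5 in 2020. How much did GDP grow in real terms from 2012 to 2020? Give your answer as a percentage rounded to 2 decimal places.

62.76%

Deflate each year: 2012 → 1878.8/1.140 = 1648.07; 2020 → 3366.5/1.255 = 2682.47.
So real GDP changed by 2682.47/1648.07 − 1 = 0.6276, i.e. 62.76%.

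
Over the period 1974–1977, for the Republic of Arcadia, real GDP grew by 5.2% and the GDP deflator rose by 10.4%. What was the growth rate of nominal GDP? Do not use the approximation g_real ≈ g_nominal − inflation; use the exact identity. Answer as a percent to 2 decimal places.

16.14%

(1 + g_nom) = (1 + g_real)(1 + π) = 1.0520 × 1.1040 = 1.16141.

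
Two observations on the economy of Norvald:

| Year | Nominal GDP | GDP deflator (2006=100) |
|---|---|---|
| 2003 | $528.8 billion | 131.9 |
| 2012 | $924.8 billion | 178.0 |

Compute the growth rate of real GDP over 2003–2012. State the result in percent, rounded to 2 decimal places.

Deflate each year: 2003 → 528.8/1.319 = 400.91; 2012 → 924.8/1.780 = 519.55.
So real GDP changed by 519.55/400.91 − 1 = 0.2959, i.e. 29.59%.

29.59%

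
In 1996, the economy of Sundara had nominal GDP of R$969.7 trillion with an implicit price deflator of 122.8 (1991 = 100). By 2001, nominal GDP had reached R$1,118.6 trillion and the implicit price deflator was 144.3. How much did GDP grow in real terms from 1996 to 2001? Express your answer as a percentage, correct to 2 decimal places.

Deflate each year: 1996 → 969.7/1.228 = 789.66; 2001 → 1118.6/1.443 = 775.19.
So real GDP changed by 775.19/789.66 − 1 = -0.0183, i.e. -1.83%.

-1.83%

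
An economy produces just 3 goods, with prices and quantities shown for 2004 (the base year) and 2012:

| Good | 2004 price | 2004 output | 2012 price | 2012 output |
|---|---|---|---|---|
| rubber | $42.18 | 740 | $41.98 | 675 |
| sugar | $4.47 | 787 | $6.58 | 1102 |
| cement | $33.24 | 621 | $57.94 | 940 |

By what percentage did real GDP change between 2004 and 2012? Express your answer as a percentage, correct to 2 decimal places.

16.74%

Real GDP 2004 = Nominal GDP 2004 = 42.18·740 + 4.47·787 + 33.24·621 = 55373.13.
Real GDP 2012 (at 2004 prices) = 42.18·675 + 4.47·1102 + 33.24·940 = 64643.04.
Real growth = 64643.04/55373.13 − 1 = 0.1674.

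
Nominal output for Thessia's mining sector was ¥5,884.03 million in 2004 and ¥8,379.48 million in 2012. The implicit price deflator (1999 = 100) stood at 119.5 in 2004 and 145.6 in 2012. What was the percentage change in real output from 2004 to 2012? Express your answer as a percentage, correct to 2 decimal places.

Deflate each year: 2004 → 5884.03/1.195 = 4923.87; 2012 → 8379.48/1.456 = 5755.14.
So real output changed by 5755.14/4923.87 − 1 = 0.1688, i.e. 16.88%.

16.88%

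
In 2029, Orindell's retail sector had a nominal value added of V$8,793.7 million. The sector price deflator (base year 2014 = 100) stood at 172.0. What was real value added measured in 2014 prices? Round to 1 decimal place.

V$5,112.6 million

Real value added = Nominal / (sector price deflator/100) = 8793.7 / 1.720 = 5112.62.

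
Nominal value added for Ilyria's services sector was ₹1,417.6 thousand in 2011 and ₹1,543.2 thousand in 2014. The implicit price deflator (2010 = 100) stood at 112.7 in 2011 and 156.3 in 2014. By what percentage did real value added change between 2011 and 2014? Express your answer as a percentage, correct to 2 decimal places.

-21.51%

Real value added 2011 = 1417.6 / 1.127 = 1257.85.
Real value added 2014 = 1543.2 / 1.563 = 987.33.
Real growth = 987.33 / 1257.85 − 1 = -0.2151.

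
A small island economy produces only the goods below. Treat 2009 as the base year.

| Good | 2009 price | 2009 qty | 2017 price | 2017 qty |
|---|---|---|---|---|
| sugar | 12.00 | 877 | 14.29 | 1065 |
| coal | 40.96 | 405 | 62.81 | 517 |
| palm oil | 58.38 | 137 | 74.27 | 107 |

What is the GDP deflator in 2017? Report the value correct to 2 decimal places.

Nominal GDP 2017 = 14.29·1065 + 62.81·517 + 74.27·107 = 55638.51.
Real GDP 2017 (at 2009 prices) = 12.00·1065 + 40.96·517 + 58.38·107 = 40202.98.
Deflator = Nominal/Real × 100 = 55638.51/40202.98 × 100 = 138.394.

138.39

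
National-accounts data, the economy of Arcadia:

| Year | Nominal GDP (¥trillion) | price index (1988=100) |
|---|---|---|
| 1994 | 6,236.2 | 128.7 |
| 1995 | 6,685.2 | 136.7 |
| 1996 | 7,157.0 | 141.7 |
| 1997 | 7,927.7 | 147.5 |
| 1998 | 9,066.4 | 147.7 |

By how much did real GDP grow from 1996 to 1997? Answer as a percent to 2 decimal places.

Real GDP 1996 = 7157.0/1.417 = 5050.81.
Real GDP 1997 = 7927.7/1.475 = 5374.71.
Change = 5374.71/5050.81 − 1 = 0.0641.

6.41%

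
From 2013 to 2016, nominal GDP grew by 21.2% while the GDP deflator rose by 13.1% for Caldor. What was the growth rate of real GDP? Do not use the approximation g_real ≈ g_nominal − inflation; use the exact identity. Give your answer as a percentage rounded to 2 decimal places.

(1 + g_nom) = (1 + g_real)(1 + π), so g_real = 1.2120 / 1.1310 − 1 = 0.07162.

7.16%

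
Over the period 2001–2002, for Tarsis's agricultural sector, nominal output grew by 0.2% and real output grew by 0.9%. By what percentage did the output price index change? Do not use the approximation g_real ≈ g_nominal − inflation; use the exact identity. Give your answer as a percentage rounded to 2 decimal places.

-0.69%

(1 + g_nom) = (1 + g_real)(1 + π), so π = 1.0020 / 1.0090 − 1 = -0.00694.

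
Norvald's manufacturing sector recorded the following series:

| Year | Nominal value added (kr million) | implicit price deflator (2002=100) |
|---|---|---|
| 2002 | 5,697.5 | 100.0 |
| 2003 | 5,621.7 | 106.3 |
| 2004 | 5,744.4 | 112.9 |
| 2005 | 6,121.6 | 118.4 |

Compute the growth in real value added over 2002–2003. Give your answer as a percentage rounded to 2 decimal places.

-7.18%

Real value added 2002 = 5697.5/1.000 = 5697.50.
Real value added 2003 = 5621.7/1.063 = 5288.52.
Change = 5288.52/5697.50 − 1 = -0.0718.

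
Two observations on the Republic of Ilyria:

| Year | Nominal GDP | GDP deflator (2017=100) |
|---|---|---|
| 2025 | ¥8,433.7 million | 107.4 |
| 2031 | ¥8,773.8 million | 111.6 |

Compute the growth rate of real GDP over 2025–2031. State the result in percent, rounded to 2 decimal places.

0.12%

Real GDP 2025 = 8433.7 / 1.074 = 7852.61.
Real GDP 2031 = 8773.8 / 1.116 = 7861.83.
Real growth = 7861.83 / 7852.61 − 1 = 0.0012.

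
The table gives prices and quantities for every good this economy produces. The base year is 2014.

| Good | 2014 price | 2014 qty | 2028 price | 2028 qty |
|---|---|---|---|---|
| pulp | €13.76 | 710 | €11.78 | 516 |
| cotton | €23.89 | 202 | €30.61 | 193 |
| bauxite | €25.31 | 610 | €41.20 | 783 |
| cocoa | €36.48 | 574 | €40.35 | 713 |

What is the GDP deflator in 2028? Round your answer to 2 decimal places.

Nominal GDP 2028 = 11.78·516 + 30.61·193 + 41.20·783 + 40.35·713 = 73015.36.
Real GDP 2028 (at 2014 prices) = 13.76·516 + 23.89·193 + 25.31·783 + 36.48·713 = 57538.90.
Deflator = Nominal/Real × 100 = 73015.36/57538.90 × 100 = 126.897.

126.90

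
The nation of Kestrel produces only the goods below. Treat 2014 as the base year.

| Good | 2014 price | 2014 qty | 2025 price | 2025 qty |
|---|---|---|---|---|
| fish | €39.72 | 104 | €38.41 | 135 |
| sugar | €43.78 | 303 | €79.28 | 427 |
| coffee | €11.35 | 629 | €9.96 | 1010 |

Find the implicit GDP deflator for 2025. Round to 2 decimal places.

Nominal GDP 2025 = 38.41·135 + 79.28·427 + 9.96·1010 = 49097.51.
Real GDP 2025 (at 2014 prices) = 39.72·135 + 43.78·427 + 11.35·1010 = 35519.76.
Deflator = Nominal/Real × 100 = 49097.51/35519.76 × 100 = 138.226.

138.23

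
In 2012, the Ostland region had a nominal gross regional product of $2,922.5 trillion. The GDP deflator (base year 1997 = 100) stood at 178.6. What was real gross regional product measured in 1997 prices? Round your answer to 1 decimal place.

$1,636.3 trillion

Real gross regional product = Nominal / (GDP deflator/100) = 2922.5 / 1.786 = 1636.34.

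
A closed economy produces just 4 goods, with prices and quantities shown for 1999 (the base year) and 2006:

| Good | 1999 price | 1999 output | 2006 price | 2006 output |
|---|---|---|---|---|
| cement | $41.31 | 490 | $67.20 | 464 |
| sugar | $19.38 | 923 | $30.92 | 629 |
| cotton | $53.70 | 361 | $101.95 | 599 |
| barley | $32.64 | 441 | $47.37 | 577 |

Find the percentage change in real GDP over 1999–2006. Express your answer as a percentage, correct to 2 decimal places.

14.53%

Real GDP 1999 = Nominal GDP 1999 = 41.31·490 + 19.38·923 + 53.70·361 + 32.64·441 = 71909.58.
Real GDP 2006 (at 1999 prices) = 41.31·464 + 19.38·629 + 53.70·599 + 32.64·577 = 82357.44.
Real growth = 82357.44/71909.58 − 1 = 0.1453.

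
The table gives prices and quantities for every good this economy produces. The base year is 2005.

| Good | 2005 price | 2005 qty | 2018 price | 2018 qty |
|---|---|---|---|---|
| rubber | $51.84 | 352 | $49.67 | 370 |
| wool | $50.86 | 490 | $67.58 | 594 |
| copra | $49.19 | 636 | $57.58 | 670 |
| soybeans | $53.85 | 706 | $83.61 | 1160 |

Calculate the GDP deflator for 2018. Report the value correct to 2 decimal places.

Nominal GDP 2018 = 49.67·370 + 67.58·594 + 57.58·670 + 83.61·1160 = 194086.62.
Real GDP 2018 (at 2005 prices) = 51.84·370 + 50.86·594 + 49.19·670 + 53.85·1160 = 144814.94.
Deflator = Nominal/Real × 100 = 194086.62/144814.94 × 100 = 134.024.

134.02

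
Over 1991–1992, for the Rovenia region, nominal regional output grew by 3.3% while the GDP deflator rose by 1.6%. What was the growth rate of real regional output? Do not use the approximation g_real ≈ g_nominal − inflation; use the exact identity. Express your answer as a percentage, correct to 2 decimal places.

1.67%

(1 + g_nom) = (1 + g_real)(1 + π), so g_real = 1.0330 / 1.0160 − 1 = 0.01673.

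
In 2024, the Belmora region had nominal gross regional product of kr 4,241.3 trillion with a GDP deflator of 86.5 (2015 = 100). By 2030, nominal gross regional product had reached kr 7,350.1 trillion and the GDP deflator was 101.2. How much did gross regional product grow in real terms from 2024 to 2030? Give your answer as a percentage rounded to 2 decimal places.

48.13%

Real gross regional product 2024 = 4241.3 / 0.865 = 4903.24.
Real gross regional product 2030 = 7350.1 / 1.012 = 7262.94.
Real growth = 7262.94 / 4903.24 − 1 = 0.4813.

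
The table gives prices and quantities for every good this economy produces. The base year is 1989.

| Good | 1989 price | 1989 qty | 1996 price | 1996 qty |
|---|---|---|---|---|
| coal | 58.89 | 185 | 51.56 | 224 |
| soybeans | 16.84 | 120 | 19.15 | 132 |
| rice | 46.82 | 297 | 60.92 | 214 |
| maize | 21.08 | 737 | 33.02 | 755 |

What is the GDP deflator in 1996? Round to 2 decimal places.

Nominal GDP 1996 = 51.56·224 + 19.15·132 + 60.92·214 + 33.02·755 = 52044.22.
Real GDP 1996 (at 1989 prices) = 58.89·224 + 16.84·132 + 46.82·214 + 21.08·755 = 41349.12.
Deflator = Nominal/Real × 100 = 52044.22/41349.12 × 100 = 125.865.

125.87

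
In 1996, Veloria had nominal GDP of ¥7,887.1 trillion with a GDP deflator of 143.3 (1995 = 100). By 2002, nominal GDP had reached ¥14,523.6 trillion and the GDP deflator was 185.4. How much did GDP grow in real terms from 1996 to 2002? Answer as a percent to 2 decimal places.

42.33%

Real GDP 1996 = 7887.1 / 1.433 = 5503.91.
Real GDP 2002 = 14523.6 / 1.854 = 7833.66.
Real growth = 7833.66 / 5503.91 − 1 = 0.4233.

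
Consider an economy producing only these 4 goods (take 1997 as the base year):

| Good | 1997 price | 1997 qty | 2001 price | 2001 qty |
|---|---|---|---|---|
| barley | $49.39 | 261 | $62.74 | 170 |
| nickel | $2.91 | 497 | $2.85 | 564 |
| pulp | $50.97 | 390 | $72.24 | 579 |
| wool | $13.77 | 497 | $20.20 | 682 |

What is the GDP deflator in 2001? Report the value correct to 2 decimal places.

138.69

Nominal GDP 2001 = 62.74·170 + 2.85·564 + 72.24·579 + 20.20·682 = 67876.56.
Real GDP 2001 (at 1997 prices) = 49.39·170 + 2.91·564 + 50.97·579 + 13.77·682 = 48940.31.
Deflator = Nominal/Real × 100 = 67876.56/48940.31 × 100 = 138.693.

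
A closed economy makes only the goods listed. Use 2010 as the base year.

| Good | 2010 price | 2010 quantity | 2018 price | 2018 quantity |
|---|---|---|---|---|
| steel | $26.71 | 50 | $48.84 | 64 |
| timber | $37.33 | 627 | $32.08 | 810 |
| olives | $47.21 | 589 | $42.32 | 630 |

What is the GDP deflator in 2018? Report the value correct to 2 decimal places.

90.41

Nominal GDP 2018 = 48.84·64 + 32.08·810 + 42.32·630 = 55772.16.
Real GDP 2018 (at 2010 prices) = 26.71·64 + 37.33·810 + 47.21·630 = 61689.04.
Deflator = Nominal/Real × 100 = 55772.16/61689.04 × 100 = 90.409.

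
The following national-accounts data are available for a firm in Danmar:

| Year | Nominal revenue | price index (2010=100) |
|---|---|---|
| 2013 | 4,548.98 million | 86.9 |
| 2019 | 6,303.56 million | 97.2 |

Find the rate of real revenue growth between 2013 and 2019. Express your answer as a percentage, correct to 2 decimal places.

Real revenue 2013 = 4548.98 / 0.869 = 5234.73.
Real revenue 2019 = 6303.56 / 0.972 = 6485.14.
Real growth = 6485.14 / 5234.73 − 1 = 0.2389.

23.89%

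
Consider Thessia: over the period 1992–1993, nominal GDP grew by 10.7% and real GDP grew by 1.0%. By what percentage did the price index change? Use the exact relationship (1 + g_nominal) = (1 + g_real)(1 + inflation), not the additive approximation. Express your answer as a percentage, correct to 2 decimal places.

9.60%

(1 + g_nom) = (1 + g_real)(1 + π), so π = 1.1070 / 1.0100 − 1 = 0.09604.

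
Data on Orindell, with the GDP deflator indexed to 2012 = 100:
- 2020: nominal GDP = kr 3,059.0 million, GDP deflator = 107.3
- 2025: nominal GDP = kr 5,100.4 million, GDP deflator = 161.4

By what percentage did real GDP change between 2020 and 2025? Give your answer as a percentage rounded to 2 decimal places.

Real GDP 2020 = 3059.0 / 1.073 = 2850.89.
Real GDP 2025 = 5100.4 / 1.614 = 3160.10.
Real growth = 3160.10 / 2850.89 − 1 = 0.1085.

10.85%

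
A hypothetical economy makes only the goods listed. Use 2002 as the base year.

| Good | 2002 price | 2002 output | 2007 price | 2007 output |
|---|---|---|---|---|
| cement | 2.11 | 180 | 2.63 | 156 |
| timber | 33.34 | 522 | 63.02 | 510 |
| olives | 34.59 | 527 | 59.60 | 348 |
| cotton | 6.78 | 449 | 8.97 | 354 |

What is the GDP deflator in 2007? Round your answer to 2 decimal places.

Nominal GDP 2007 = 2.63·156 + 63.02·510 + 59.60·348 + 8.97·354 = 56466.66.
Real GDP 2007 (at 2002 prices) = 2.11·156 + 33.34·510 + 34.59·348 + 6.78·354 = 31770.00.
Deflator = Nominal/Real × 100 = 56466.66/31770.00 × 100 = 177.736.

177.74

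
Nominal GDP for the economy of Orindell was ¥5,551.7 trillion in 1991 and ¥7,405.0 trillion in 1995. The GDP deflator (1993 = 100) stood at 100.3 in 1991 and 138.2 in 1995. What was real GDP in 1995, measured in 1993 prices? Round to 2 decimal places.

Real GDP = Nominal / (GDP deflator/100) = 7405.0 / 1.382 = 5358.18.

¥5,358.18 trillion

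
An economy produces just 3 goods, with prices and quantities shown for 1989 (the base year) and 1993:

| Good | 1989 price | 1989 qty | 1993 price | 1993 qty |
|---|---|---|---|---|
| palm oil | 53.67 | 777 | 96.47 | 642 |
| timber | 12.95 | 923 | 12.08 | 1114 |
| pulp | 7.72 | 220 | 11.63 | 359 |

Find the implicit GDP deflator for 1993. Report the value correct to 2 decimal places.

154.04

Nominal GDP 1993 = 96.47·642 + 12.08·1114 + 11.63·359 = 79566.03.
Real GDP 1993 (at 1989 prices) = 53.67·642 + 12.95·1114 + 7.72·359 = 51653.92.
Deflator = Nominal/Real × 100 = 79566.03/51653.92 × 100 = 154.037.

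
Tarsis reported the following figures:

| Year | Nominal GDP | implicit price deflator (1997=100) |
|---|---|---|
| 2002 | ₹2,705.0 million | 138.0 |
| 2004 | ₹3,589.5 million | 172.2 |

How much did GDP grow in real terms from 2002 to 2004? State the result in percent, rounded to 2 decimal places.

6.34%

Real GDP 2002 = 2705.0 / 1.380 = 1960.14.
Real GDP 2004 = 3589.5 / 1.722 = 2084.49.
Real growth = 2084.49 / 1960.14 − 1 = 0.0634.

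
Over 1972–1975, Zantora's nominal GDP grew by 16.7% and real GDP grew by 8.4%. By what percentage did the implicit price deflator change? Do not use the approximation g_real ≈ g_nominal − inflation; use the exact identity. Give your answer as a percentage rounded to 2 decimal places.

7.66%

(1 + g_nom) = (1 + g_real)(1 + π), so π = 1.1670 / 1.0840 − 1 = 0.07657.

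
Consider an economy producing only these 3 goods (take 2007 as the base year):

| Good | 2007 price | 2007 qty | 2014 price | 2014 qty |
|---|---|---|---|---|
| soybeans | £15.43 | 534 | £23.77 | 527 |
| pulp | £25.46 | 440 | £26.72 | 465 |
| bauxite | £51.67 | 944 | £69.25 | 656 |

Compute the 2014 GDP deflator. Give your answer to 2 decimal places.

Nominal GDP 2014 = 23.77·527 + 26.72·465 + 69.25·656 = 70379.59.
Real GDP 2014 (at 2007 prices) = 15.43·527 + 25.46·465 + 51.67·656 = 53866.03.
Deflator = Nominal/Real × 100 = 70379.59/53866.03 × 100 = 130.657.

130.66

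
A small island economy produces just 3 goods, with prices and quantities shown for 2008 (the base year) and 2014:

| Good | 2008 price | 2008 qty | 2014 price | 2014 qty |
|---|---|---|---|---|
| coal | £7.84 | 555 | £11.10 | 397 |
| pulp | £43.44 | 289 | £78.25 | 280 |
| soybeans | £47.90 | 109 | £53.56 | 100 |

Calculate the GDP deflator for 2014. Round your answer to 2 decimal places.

Nominal GDP 2014 = 11.10·397 + 78.25·280 + 53.56·100 = 31672.70.
Real GDP 2014 (at 2008 prices) = 7.84·397 + 43.44·280 + 47.90·100 = 20065.68.
Deflator = Nominal/Real × 100 = 31672.70/20065.68 × 100 = 157.845.

157.85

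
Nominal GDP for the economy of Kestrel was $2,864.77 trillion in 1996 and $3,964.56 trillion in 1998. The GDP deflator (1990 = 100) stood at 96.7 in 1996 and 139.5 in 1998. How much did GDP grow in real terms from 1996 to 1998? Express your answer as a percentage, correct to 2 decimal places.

Real GDP 1996 = 2864.77 / 0.967 = 2962.53.
Real GDP 1998 = 3964.56 / 1.395 = 2841.98.
Real growth = 2841.98 / 2962.53 − 1 = -0.0407.

-4.07%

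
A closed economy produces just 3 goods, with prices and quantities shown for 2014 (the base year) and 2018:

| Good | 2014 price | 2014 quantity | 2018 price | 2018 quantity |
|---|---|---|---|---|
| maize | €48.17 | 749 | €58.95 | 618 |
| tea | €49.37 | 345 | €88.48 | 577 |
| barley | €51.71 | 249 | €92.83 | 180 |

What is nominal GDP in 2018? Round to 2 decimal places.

€104193.46

Nominal GDP 2018 = Σ (p_2018 × q_2018) = 58.95·618 + 88.48·577 + 92.83·180 = 104193.46.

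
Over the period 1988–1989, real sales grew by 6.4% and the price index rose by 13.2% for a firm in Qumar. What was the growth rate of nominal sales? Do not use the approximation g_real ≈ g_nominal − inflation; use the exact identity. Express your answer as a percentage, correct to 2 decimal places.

20.44%

(1 + g_nom) = (1 + g_real)(1 + π) = 1.0640 × 1.1320 = 1.20445.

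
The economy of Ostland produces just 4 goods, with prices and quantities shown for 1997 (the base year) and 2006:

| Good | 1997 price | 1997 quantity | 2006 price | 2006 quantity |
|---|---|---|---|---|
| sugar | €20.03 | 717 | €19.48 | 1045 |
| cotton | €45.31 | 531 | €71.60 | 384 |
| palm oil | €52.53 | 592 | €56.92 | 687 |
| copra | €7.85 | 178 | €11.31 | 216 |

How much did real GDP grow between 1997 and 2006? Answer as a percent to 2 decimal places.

7.33%

Real GDP 1997 = Nominal GDP 1997 = 20.03·717 + 45.31·531 + 52.53·592 + 7.85·178 = 70916.18.
Real GDP 2006 (at 1997 prices) = 20.03·1045 + 45.31·384 + 52.53·687 + 7.85·216 = 76114.10.
Real growth = 76114.10/70916.18 − 1 = 0.0733.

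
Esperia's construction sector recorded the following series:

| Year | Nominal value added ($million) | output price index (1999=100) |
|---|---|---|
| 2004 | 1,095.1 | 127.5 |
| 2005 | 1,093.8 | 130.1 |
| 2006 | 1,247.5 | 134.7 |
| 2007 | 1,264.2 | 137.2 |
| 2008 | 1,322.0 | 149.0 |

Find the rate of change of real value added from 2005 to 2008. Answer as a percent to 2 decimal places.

5.53%

Real value added 2005 = 1093.8/1.301 = 840.74.
Real value added 2008 = 1322.0/1.490 = 887.25.
Change = 887.25/840.74 − 1 = 0.0553.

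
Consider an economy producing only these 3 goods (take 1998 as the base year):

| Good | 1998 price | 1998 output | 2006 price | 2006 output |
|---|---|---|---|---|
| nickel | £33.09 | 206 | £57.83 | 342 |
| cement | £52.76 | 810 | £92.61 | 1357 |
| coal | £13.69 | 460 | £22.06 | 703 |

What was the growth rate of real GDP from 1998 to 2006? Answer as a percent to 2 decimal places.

65.69%

Real GDP 1998 = Nominal GDP 1998 = 33.09·206 + 52.76·810 + 13.69·460 = 55849.54.
Real GDP 2006 (at 1998 prices) = 33.09·342 + 52.76·1357 + 13.69·703 = 92536.17.
Real growth = 92536.17/55849.54 − 1 = 0.6569.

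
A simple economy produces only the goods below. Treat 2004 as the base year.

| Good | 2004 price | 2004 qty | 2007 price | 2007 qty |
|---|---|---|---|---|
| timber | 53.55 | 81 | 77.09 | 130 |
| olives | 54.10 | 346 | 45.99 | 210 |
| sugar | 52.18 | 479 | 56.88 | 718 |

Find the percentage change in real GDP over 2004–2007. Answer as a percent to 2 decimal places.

16.10%

Real GDP 2004 = Nominal GDP 2004 = 53.55·81 + 54.10·346 + 52.18·479 = 48050.37.
Real GDP 2007 (at 2004 prices) = 53.55·130 + 54.10·210 + 52.18·718 = 55787.74.
Real growth = 55787.74/48050.37 − 1 = 0.1610.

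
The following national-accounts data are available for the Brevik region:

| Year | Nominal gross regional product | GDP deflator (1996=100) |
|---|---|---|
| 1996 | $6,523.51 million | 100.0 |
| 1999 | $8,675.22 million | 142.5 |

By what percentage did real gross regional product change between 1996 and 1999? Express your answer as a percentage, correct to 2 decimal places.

Deflate each year: 1996 → 6523.51/1.000 = 6523.51; 1999 → 8675.22/1.425 = 6087.87.
So real gross regional product changed by 6087.87/6523.51 − 1 = -0.0668, i.e. -6.68%.

-6.68%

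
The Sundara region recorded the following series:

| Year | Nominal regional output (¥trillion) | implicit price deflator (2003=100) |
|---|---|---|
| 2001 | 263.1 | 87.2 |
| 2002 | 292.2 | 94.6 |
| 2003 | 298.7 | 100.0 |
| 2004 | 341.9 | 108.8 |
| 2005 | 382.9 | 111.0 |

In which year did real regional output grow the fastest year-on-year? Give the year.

2002: real = 292.2/0.946 = 308.88; growth vs 2001 (301.72) = 2.37%.
2003: real = 298.7/1.000 = 298.70; growth vs 2002 (308.88) = -3.30%.
2004: real = 341.9/1.088 = 314.25; growth vs 2003 (298.70) = 5.21%.
2005: real = 382.9/1.110 = 344.95; growth vs 2004 (314.25) = 9.77%.

2005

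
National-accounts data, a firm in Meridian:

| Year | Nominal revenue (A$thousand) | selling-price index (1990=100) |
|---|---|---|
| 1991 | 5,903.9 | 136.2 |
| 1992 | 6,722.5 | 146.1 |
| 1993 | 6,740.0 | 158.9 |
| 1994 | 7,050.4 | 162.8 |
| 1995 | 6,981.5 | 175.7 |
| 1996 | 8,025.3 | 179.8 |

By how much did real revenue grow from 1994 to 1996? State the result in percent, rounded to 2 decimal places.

Real revenue 1994 = 7050.4/1.628 = 4330.71.
Real revenue 1996 = 8025.3/1.798 = 4463.46.
Change = 4463.46/4330.71 − 1 = 0.0307.

3.07%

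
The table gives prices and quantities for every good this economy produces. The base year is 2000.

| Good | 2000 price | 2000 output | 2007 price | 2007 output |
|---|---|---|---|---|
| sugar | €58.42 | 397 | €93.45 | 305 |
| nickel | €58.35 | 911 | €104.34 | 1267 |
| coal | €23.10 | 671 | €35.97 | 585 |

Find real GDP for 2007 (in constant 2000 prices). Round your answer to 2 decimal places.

Real GDP 2007 = Σ (p_2000 × q_2007) = 58.42·305 + 58.35·1267 + 23.10·585 = 105261.05.

€105261.05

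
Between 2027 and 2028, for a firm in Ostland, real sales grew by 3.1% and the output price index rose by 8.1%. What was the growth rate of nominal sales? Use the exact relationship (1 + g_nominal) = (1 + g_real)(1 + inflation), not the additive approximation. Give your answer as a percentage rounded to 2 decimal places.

(1 + g_nom) = (1 + g_real)(1 + π) = 1.0310 × 1.0810 = 1.11451.

11.45%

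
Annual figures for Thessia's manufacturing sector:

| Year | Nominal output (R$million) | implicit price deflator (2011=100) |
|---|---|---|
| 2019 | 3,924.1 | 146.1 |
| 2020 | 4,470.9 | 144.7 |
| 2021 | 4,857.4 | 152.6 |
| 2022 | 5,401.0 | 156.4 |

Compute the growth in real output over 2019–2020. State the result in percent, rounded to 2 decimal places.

15.04%

Real output 2019 = 3924.1/1.461 = 2685.90.
Real output 2020 = 4470.9/1.447 = 3089.77.
Change = 3089.77/2685.90 − 1 = 0.1504.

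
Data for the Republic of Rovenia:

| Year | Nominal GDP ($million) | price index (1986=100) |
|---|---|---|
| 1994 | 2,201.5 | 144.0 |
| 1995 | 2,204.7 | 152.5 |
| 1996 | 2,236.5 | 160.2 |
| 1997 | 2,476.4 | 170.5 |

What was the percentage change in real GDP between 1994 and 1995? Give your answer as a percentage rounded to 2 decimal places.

Real GDP 1994 = 2201.5/1.440 = 1528.82.
Real GDP 1995 = 2204.7/1.525 = 1445.70.
Change = 1445.70/1528.82 − 1 = -0.0544.

-5.44%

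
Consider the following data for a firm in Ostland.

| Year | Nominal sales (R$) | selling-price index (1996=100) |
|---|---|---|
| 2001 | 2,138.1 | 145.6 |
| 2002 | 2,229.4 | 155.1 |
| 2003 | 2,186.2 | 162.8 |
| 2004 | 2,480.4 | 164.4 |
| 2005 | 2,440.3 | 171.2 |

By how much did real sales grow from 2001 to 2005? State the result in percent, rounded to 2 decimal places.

Real sales 2001 = 2138.1/1.456 = 1468.48.
Real sales 2005 = 2440.3/1.712 = 1425.41.
Change = 1425.41/1468.48 − 1 = -0.0293.

-2.93%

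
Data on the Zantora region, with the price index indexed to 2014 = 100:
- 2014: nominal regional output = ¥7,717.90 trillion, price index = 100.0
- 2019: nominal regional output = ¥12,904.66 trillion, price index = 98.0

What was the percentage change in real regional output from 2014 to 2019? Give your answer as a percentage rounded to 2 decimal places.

Deflate each year: 2014 → 7717.90/1.000 = 7717.90; 2019 → 12904.66/0.980 = 13168.02.
So real regional output changed by 13168.02/7717.90 − 1 = 0.7062, i.e. 70.62%.

70.62%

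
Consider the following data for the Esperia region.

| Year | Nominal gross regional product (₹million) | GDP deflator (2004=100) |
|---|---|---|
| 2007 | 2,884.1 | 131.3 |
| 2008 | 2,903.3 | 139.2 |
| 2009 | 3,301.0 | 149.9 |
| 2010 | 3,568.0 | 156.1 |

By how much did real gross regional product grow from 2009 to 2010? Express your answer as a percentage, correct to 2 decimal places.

3.80%

Real gross regional product 2009 = 3301.0/1.499 = 2202.13.
Real gross regional product 2010 = 3568.0/1.561 = 2285.71.
Change = 2285.71/2202.13 − 1 = 0.0380.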